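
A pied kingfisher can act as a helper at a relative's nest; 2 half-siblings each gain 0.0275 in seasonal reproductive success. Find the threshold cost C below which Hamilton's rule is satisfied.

r to a half-sibling = 1/4 (half-sibs share one parent — one path of length 2: r = (1/2)^2 = 1/4).
Hamilton's rule: n·r·B > C, so the trait is favored while C < n·r·B = 2·0.25·0.0275 = 0.01375.

0.01375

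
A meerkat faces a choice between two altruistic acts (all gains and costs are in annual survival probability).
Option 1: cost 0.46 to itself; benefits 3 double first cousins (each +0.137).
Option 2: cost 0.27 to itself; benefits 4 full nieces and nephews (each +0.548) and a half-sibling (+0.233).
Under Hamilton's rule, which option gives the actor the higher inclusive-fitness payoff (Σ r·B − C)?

Option 2

Option 1: r to a double first cousin = 0.25.
Option 1: Σ r·B − C = (3·0.25·0.137) − 0.46 = -0.35725.
Option 2: r to a full niece or nephew = 0.25.
Option 2: r to a half-sibling = 0.25.
Option 2: Σ r·B − C = (4·0.25·0.548 + 1·0.25·0.233) − 0.27 = 0.33625.
Option 2 has the higher net inclusive-fitness payoff.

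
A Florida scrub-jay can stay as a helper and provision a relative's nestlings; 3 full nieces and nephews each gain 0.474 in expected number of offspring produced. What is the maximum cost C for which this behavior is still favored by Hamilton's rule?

r to a full niece or nephew = 0.25 (full aunt/uncle↔niece/nephew: two paths of length 3 through the shared grandparent pair: r = 2·(1/2)^3 = 1/4).
Hamilton's rule: n·r·B > C, so the trait is favored while C < n·r·B = 3·0.25·0.474 = 0.3555.

0.3555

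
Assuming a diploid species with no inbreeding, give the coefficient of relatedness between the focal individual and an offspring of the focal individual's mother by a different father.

0.25

Each parent–offspring link contributes a factor of 1/2, and independent paths through distinct common ancestors add.
Half-sibs share one parent — one path of length 2: r = (1/2)^2 = 1/4.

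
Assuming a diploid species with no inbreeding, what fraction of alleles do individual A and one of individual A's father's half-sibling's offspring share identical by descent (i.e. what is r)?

0.0625

Each parent–offspring link contributes a factor of 1/2, and independent paths through distinct common ancestors add.
Half first cousins share one grandparent — one path of length 4: r = (1/2)^4 = 1/16.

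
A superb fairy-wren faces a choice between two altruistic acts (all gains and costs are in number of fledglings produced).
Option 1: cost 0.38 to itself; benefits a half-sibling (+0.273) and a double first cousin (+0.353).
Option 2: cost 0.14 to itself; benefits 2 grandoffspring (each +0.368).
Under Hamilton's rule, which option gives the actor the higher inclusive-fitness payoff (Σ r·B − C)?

Option 1: r to a half-sibling = 0.25.
Option 1: r to a double first cousin = 0.25.
Option 1: Σ r·B − C = (1·0.25·0.273 + 1·0.25·0.353) − 0.38 = -0.2235.
Option 2: r to a grandoffspring = 0.25.
Option 2: Σ r·B − C = (2·0.25·0.368) − 0.14 = 0.044.
Option 2 has the higher net inclusive-fitness payoff.

Option 2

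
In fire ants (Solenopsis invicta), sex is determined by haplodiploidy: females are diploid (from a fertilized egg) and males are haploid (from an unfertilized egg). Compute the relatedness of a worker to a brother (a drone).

Her haploid brother carries none of their father's genes and a random half of their mother's genome; that half matches the maternal half of her own genome with probability 1/2: r = 1/2 · 1/2 = 1/4.

0.25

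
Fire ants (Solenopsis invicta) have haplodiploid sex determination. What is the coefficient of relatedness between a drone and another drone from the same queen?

Haploid brothers each carry a random half of the queen's diploid genome, so on average they share half: r = 1/2.

0.5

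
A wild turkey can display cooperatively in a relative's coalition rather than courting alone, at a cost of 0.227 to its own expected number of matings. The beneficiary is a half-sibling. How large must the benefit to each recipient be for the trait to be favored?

r to a half-sibling = 0.25 (half-sibs share one parent — one path of length 2: r = (1/2)^2 = 1/4).
Hamilton's rule with n recipients of equal r: n·r·B > C, so B > C/(n·r) = 0.227/(1·0.25) = 0.908.

0.908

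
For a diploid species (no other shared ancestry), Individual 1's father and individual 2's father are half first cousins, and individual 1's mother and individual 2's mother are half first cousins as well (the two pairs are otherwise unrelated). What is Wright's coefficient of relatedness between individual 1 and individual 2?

0.03125

Relatedness sums over independent paths through distinct common ancestors.
Individual 1 and individual 2 are related in two ways: half second cousins through their fathers (r = 1/64) and half second cousins through their mothers (r = 1/64).
r = 1/64 + 1/64 = 1/32 = 0.03125.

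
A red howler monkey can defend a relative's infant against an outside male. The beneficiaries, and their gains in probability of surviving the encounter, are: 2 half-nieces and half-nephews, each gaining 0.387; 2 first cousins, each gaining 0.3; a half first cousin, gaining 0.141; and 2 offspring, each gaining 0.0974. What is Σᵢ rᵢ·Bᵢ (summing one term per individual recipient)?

r to a half-niece or half-nephew = 0.125 (half-aunt/uncle↔niece/nephew: one path of length 3: r = (1/2)^3 = 1/8).
r to a first cousin = 0.125 (first cousins share one grandparent pair — two paths of length 4: r = 2·(1/2)^4 = 1/8).
r to a half first cousin = 0.0625 (half first cousins share one grandparent — one path of length 4: r = (1/2)^4 = 1/16).
r to an offspring = 0.5 (one parent–offspring link: r = (1/2)^1 = 1/2).
Summing one r·B term per recipient: 2·0.125·0.387 + 2·0.125·0.3 + 1·0.0625·0.141 + 2·0.5·0.0974 = 0.2779625.

0.2779625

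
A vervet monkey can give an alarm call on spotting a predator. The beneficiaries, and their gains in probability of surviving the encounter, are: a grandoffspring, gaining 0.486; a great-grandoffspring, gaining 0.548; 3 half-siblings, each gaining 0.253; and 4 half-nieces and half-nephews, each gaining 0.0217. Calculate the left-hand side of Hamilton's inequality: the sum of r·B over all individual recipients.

0.3906

r to a grandoffspring = 1/4 (two parent–offspring links: r = (1/2)^2 = 1/4).
r to a great-grandoffspring = 1/8 (three parent–offspring links: r = (1/2)^3 = 1/8).
r to a half-sibling = 0.25 (half-sibs share one parent — one path of length 2: r = (1/2)^2 = 1/4).
r to a half-niece or half-nephew = 0.125 (half-aunt/uncle↔niece/nephew: one path of length 3: r = (1/2)^3 = 1/8).
Summing one r·B term per recipient: 1·0.25·0.486 + 1·0.125·0.548 + 3·0.25·0.253 + 4·0.125·0.0217 = 0.3906.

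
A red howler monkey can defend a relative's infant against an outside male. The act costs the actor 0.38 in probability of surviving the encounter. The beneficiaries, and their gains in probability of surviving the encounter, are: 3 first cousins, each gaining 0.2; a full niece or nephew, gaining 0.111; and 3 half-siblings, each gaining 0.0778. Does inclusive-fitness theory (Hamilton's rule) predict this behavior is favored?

Hamilton's rule: the trait is favored when the sum of r·B over every recipient exceeds the actor's cost C.
r to a first cousin = 0.125 (first cousins share one grandparent pair — two paths of length 4: r = 2·(1/2)^4 = 1/8).
r to a full niece or nephew = 0.25 (full aunt/uncle↔niece/nephew: two paths of length 3 through the shared grandparent pair: r = 2·(1/2)^3 = 1/4).
r to a half-sibling = 0.25 (half-sibs share one parent — one path of length 2: r = (1/2)^2 = 1/4).
Summing one r·B term per recipient: 3·0.125·0.2 + 1·0.25·0.111 + 3·0.25·0.0778 = 0.1611.
0.1611 < 0.38: the indirect benefit is less than the cost.

No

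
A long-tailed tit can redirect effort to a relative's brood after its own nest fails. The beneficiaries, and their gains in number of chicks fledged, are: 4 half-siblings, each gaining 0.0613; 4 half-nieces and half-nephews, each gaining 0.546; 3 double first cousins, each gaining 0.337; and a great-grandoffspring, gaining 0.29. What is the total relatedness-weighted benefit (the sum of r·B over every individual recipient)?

r to a half-sibling = 0.25 (half-sibs share one parent — one path of length 2: r = (1/2)^2 = 1/4).
r to a half-niece or half-nephew = 1/8 (half-aunt/uncle↔niece/nephew: one path of length 3: r = (1/2)^3 = 1/8).
r to a double first cousin = 0.25 (double first cousins share both grandparent pairs — four paths of length 4: r = 4·(1/2)^4 = 1/4).
r to a great-grandoffspring = 0.125 (three parent–offspring links: r = (1/2)^3 = 1/8).
Summing one r·B term per recipient: 4·0.25·0.0613 + 4·0.125·0.546 + 3·0.25·0.337 + 1·0.125·0.29 = 0.6233.

0.6233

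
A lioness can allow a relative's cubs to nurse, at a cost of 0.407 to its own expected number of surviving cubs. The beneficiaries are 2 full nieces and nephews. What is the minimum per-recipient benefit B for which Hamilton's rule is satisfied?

r to a full niece or nephew = 0.25 (full aunt/uncle↔niece/nephew: two paths of length 3 through the shared grandparent pair: r = 2·(1/2)^3 = 1/4).
Hamilton's rule with n recipients of equal r: n·r·B > C, so B > C/(n·r) = 0.407/(2·0.25) = 0.814.

0.814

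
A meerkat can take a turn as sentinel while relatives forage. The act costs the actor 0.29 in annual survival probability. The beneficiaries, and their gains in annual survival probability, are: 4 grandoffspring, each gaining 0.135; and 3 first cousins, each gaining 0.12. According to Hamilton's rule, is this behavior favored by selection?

Hamilton's rule: the trait is favored when the sum of r·B over every recipient exceeds the actor's cost C.
r to a grandoffspring = 1/4 (two parent–offspring links: r = (1/2)^2 = 1/4).
r to a first cousin = 1/8 (first cousins share one grandparent pair — two paths of length 4: r = 2·(1/2)^4 = 1/8).
Summing one r·B term per recipient: 4·0.25·0.135 + 3·0.125·0.12 = 0.18.
0.18 < 0.29: the indirect benefit is less than the cost.

No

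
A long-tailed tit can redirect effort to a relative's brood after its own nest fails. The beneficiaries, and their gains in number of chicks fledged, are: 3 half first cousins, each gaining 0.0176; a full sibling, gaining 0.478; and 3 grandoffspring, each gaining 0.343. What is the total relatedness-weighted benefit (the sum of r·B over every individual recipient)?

r to a half first cousin = 1/16 (half first cousins share one grandparent — one path of length 4: r = (1/2)^4 = 1/16).
r to a full sibling = 0.5 (full sibs share both parents — two paths of length 2: r = 2·(1/2)^2 = 1/2).
r to a grandoffspring = 1/4 (two parent–offspring links: r = (1/2)^2 = 1/4).
Summing one r·B term per recipient: 3·0.0625·0.0176 + 1·0.5·0.478 + 3·0.25·0.343 = 0.49955.

0.49955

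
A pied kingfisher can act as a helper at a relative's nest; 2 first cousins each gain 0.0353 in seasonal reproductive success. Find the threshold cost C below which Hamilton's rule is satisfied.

r to a first cousin = 1/8 (first cousins share one grandparent pair — two paths of length 4: r = 2·(1/2)^4 = 1/8).
Hamilton's rule: n·r·B > C, so the trait is favored while C < n·r·B = 2·0.125·0.0353 = 0.008825.

0.008825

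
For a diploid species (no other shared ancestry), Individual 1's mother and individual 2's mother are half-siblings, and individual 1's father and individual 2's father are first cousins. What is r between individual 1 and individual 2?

0.09375

With two independent routes of shared ancestry, r is the sum of the two contributions.
Individual 1 and individual 2 are related in two ways: half first cousins through their mothers (r = 1/16) and second cousins through their fathers (r = 1/32).
r = 1/16 + 1/32 = 0.09375.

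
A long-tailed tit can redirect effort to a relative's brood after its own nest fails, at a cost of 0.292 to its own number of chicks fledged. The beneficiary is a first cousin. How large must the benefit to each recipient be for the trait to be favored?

r to a first cousin = 0.125 (first cousins share one grandparent pair — two paths of length 4: r = 2·(1/2)^4 = 1/8).
Hamilton's rule with n recipients of equal r: n·r·B > C, so B > C/(n·r) = 0.292/(1·0.125) = 2.336.

2.336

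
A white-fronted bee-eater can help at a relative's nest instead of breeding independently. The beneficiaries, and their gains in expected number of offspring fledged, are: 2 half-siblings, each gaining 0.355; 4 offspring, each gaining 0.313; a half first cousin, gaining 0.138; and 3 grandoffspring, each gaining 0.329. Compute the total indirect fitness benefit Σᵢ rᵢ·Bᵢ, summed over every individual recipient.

r to a half-sibling = 0.25 (half-sibs share one parent — one path of length 2: r = (1/2)^2 = 1/4).
r to an offspring = 0.5 (one parent–offspring link: r = (1/2)^1 = 1/2).
r to a half first cousin = 1/16 (half first cousins share one grandparent — one path of length 4: r = (1/2)^4 = 1/16).
r to a grandoffspring = 0.25 (two parent–offspring links: r = (1/2)^2 = 1/4).
Summing one r·B term per recipient: 2·0.25·0.355 + 4·0.5·0.313 + 1·0.0625·0.138 + 3·0.25·0.329 = 1.058875.

1.058875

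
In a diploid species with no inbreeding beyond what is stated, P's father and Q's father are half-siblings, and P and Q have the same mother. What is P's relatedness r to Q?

0.3125

Independent pedigree routes through distinct common ancestors add.
P and Q are related in two ways: half first cousins through their fathers (r = 1/16) and half-sibs through their shared mother (r = 1/4).
r = 1/16 + 1/4 = 0.3125.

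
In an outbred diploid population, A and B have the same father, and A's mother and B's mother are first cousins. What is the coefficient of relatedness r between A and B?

0.28125

Relatedness sums over independent paths through distinct common ancestors.
A and B are related in two ways: half-sibs through their shared father (r = 1/4) and second cousins through their mothers (r = 1/32).
r = 1/4 + 1/32 = 9/32 = 0.28125.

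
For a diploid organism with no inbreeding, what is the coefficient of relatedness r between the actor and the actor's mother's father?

0.25

Each parent–offspring link contributes a factor of 1/2, and independent paths through distinct common ancestors add.
Two parent–offspring links: r = (1/2)^2 = 1/4.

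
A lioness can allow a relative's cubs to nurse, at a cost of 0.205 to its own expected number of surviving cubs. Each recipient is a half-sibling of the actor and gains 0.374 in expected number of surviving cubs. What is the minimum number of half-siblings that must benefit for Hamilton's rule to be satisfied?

r to a half-sibling = 1/4 (half-sibs share one parent — one path of length 2: r = (1/2)^2 = 1/4).
Hamilton's rule: n·r·B > C  ⇒  n > C/(r·B) = 0.205/(0.25·0.374) = 2.193.
The smallest integer exceeding 2.193 is 3.

3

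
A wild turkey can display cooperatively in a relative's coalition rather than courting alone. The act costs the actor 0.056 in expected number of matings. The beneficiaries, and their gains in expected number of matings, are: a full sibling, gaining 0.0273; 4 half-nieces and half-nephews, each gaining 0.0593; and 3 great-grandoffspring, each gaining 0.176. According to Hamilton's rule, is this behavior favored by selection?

Yes

Hamilton's rule: the trait is favored when the sum of r·B over every recipient exceeds the actor's cost C.
r to a full sibling = 0.5 (full sibs share both parents — two paths of length 2: r = 2·(1/2)^2 = 1/2).
r to a half-niece or half-nephew = 0.125 (half-aunt/uncle↔niece/nephew: one path of length 3: r = (1/2)^3 = 1/8).
r to a great-grandoffspring = 0.125 (three parent–offspring links: r = (1/2)^3 = 1/8).
Summing one r·B term per recipient: 1·0.5·0.0273 + 4·0.125·0.0593 + 3·0.125·0.176 = 0.1093.
0.1093 > 0.056: the indirect benefit exceeds the cost.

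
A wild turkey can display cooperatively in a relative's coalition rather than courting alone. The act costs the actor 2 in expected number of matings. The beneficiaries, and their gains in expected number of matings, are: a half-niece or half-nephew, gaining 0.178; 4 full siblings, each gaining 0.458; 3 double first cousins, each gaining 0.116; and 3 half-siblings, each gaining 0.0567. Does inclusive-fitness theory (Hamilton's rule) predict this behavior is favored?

No

Hamilton's rule: the trait is favored when the sum of r·B over every recipient exceeds the actor's cost C.
r to a half-niece or half-nephew = 0.125 (half-aunt/uncle↔niece/nephew: one path of length 3: r = (1/2)^3 = 1/8).
r to a full sibling = 0.5 (full sibs share both parents — two paths of length 2: r = 2·(1/2)^2 = 1/2).
r to a double first cousin = 1/4 (double first cousins share both grandparent pairs — four paths of length 4: r = 4·(1/2)^4 = 1/4).
r to a half-sibling = 1/4 (half-sibs share one parent — one path of length 2: r = (1/2)^2 = 1/4).
Summing one r·B term per recipient: 1·0.125·0.178 + 4·0.5·0.458 + 3·0.25·0.116 + 3·0.25·0.0567 = 1.067775.
1.067775 < 2: the indirect benefit is less than the cost.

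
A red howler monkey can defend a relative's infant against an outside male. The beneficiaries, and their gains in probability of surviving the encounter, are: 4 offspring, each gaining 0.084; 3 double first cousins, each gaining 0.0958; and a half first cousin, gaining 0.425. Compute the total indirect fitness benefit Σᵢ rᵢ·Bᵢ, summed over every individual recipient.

r to an offspring = 1/2 (one parent–offspring link: r = (1/2)^1 = 1/2).
r to a double first cousin = 0.25 (double first cousins share both grandparent pairs — four paths of length 4: r = 4·(1/2)^4 = 1/4).
r to a half first cousin = 1/16 (half first cousins share one grandparent — one path of length 4: r = (1/2)^4 = 1/16).
Summing one r·B term per recipient: 4·0.5·0.084 + 3·0.25·0.0958 + 1·0.0625·0.425 = 0.2664125.

0.2664125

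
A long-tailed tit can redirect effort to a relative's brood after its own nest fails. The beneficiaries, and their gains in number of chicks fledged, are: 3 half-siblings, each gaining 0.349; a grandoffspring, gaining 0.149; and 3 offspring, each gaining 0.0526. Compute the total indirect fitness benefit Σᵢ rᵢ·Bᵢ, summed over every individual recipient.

0.3779

r to a half-sibling = 0.25 (half-sibs share one parent — one path of length 2: r = (1/2)^2 = 1/4).
r to a grandoffspring = 0.25 (two parent–offspring links: r = (1/2)^2 = 1/4).
r to an offspring = 1/2 (one parent–offspring link: r = (1/2)^1 = 1/2).
Summing one r·B term per recipient: 3·0.25·0.349 + 1·0.25·0.149 + 3·0.5·0.0526 = 0.3779.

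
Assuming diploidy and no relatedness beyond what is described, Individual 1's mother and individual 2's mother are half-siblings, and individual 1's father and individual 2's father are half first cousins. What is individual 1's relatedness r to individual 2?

Independent pedigree routes through distinct common ancestors add.
Individual 1 and individual 2 are related in two ways: half first cousins through their mothers (r = 1/16) and half second cousins through their fathers (r = 1/64).
r = 1/16 + 1/64 = 0.078125.

0.078125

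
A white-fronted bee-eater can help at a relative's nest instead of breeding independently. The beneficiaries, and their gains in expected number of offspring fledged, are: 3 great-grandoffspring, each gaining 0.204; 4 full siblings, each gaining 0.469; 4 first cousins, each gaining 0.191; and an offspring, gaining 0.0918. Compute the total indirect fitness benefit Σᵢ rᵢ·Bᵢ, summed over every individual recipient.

r to a great-grandoffspring = 0.125 (three parent–offspring links: r = (1/2)^3 = 1/8).
r to a full sibling = 0.5 (full sibs share both parents — two paths of length 2: r = 2·(1/2)^2 = 1/2).
r to a first cousin = 0.125 (first cousins share one grandparent pair — two paths of length 4: r = 2·(1/2)^4 = 1/8).
r to an offspring = 1/2 (one parent–offspring link: r = (1/2)^1 = 1/2).
Summing one r·B term per recipient: 3·0.125·0.204 + 4·0.5·0.469 + 4·0.125·0.191 + 1·0.5·0.0918 = 1.1559.

1.1559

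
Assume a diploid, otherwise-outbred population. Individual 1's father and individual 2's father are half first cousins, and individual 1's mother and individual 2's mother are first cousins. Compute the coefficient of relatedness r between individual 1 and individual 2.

0.046875

Wright's path rule: contributions from independent ancestry routes add.
Individual 1 and individual 2 are related in two ways: half second cousins through their fathers (r = 1/64) and second cousins through their mothers (r = 1/32).
r = 1/64 + 1/32 = 0.046875.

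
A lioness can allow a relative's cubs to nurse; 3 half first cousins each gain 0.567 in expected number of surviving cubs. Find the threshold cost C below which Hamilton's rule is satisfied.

r to a half first cousin = 0.0625 (half first cousins share one grandparent — one path of length 4: r = (1/2)^4 = 1/16).
Hamilton's rule: n·r·B > C, so the trait is favored while C < n·r·B = 3·0.0625·0.567 = 0.1063125.

0.1063125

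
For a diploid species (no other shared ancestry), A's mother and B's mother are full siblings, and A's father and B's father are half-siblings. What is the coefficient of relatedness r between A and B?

0.1875

Independent pedigree routes through distinct common ancestors add.
A and B are related in two ways: first cousins through their mothers (r = 1/8) and half first cousins through their fathers (r = 1/16).
r = 1/8 + 1/16 = 0.1875.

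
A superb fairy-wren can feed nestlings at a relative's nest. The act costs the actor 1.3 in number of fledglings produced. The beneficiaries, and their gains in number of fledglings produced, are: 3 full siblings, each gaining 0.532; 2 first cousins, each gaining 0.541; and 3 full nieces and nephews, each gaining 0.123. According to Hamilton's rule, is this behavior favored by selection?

Hamilton's rule: the trait is favored when the sum of r·B over every recipient exceeds the actor's cost C.
r to a full sibling = 1/2 (full sibs share both parents — two paths of length 2: r = 2·(1/2)^2 = 1/2).
r to a first cousin = 1/8 (first cousins share one grandparent pair — two paths of length 4: r = 2·(1/2)^4 = 1/8).
r to a full niece or nephew = 0.25 (full aunt/uncle↔niece/nephew: two paths of length 3 through the shared grandparent pair: r = 2·(1/2)^3 = 1/4).
Summing one r·B term per recipient: 3·0.5·0.532 + 2·0.125·0.541 + 3·0.25·0.123 = 1.0255.
1.0255 < 1.3: the indirect benefit is less than the cost.

No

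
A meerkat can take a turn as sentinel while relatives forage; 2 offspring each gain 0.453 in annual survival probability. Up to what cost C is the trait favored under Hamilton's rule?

r to an offspring = 0.5 (one parent–offspring link: r = (1/2)^1 = 1/2).
Hamilton's rule: n·r·B > C, so the trait is favored while C < n·r·B = 2·0.5·0.453 = 0.453.

0.453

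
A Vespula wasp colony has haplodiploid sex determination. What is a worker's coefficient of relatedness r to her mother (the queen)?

0.5

One meiotic link between diploid queen and diploid daughter: r = 1/2.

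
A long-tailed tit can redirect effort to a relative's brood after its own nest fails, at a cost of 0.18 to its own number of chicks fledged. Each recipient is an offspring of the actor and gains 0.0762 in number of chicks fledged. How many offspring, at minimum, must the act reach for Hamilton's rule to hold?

5

r to an offspring = 1/2 (one parent–offspring link: r = (1/2)^1 = 1/2).
Hamilton's rule: n·r·B > C  ⇒  n > C/(r·B) = 0.18/(0.5·0.0762) = 4.724.
The smallest integer exceeding 4.724 is 5.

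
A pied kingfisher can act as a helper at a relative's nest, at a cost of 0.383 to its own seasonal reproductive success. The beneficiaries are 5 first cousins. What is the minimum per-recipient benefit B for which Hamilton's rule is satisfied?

0.6128

r to a first cousin = 1/8 (first cousins share one grandparent pair — two paths of length 4: r = 2·(1/2)^4 = 1/8).
Hamilton's rule with n recipients of equal r: n·r·B > C, so B > C/(n·r) = 0.383/(5·0.125) = 0.6128.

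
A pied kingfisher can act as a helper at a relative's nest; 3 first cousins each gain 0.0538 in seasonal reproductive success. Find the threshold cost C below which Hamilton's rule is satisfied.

0.020175

r to a first cousin = 1/8 (first cousins share one grandparent pair — two paths of length 4: r = 2·(1/2)^4 = 1/8).
Hamilton's rule: n·r·B > C, so the trait is favored while C < n·r·B = 3·0.125·0.0538 = 0.020175.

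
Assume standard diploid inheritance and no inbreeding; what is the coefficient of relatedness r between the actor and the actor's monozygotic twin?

Each parent–offspring link contributes a factor of 1/2, and independent paths through distinct common ancestors add.
Monozygotic twins share every allele identical by descent: r = 1.

1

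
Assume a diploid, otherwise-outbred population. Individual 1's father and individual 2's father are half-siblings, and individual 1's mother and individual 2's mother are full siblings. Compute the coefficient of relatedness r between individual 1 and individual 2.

0.1875

With two independent routes of shared ancestry, r is the sum of the two contributions.
Individual 1 and individual 2 are related in two ways: half first cousins through their fathers (r = 1/16) and first cousins through their mothers (r = 1/8).
r = 1/16 + 1/8 = 0.1875.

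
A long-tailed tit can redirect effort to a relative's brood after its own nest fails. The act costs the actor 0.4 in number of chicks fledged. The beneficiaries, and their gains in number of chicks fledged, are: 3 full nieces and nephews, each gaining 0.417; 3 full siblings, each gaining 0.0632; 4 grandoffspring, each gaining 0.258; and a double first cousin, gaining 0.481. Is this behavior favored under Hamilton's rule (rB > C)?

Hamilton's rule: the trait is favored when the sum of r·B over every recipient exceeds the actor's cost C.
r to a full niece or nephew = 1/4 (full aunt/uncle↔niece/nephew: two paths of length 3 through the shared grandparent pair: r = 2·(1/2)^3 = 1/4).
r to a full sibling = 1/2 (full sibs share both parents — two paths of length 2: r = 2·(1/2)^2 = 1/2).
r to a grandoffspring = 0.25 (two parent–offspring links: r = (1/2)^2 = 1/4).
r to a double first cousin = 1/4 (double first cousins share both grandparent pairs — four paths of length 4: r = 4·(1/2)^4 = 1/4).
Summing one r·B term per recipient: 3·0.25·0.417 + 3·0.5·0.0632 + 4·0.25·0.258 + 1·0.25·0.481 = 0.7858.
0.7858 > 0.4: the indirect benefit exceeds the cost.

Yes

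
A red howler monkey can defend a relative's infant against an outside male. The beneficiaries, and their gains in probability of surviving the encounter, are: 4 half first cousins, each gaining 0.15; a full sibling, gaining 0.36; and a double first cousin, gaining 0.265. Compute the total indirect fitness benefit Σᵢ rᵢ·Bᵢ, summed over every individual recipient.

r to a half first cousin = 0.0625 (half first cousins share one grandparent — one path of length 4: r = (1/2)^4 = 1/16).
r to a full sibling = 1/2 (full sibs share both parents — two paths of length 2: r = 2·(1/2)^2 = 1/2).
r to a double first cousin = 1/4 (double first cousins share both grandparent pairs — four paths of length 4: r = 4·(1/2)^4 = 1/4).
Summing one r·B term per recipient: 4·0.0625·0.15 + 1·0.5·0.36 + 1·0.25·0.265 = 0.28375.

0.28375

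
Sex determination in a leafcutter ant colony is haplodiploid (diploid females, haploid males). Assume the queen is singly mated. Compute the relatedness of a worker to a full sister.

0.75

Haplodiploid full sisters inherit their father's entire haploid genome identically (contributing 1/2) and on average half of their mother's contribution (1/2 · 1/2 = 1/4); r = 1/2 + 1/4 = 3/4.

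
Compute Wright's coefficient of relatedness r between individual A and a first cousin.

0.125

Each parent–offspring link contributes a factor of 1/2, and independent paths through distinct common ancestors add.
First cousins share one grandparent pair — two paths of length 4: r = 2·(1/2)^4 = 1/8.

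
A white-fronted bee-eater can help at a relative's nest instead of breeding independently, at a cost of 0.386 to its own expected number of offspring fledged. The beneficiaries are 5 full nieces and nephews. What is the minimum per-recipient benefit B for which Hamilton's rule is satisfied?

r to a full niece or nephew = 0.25 (full aunt/uncle↔niece/nephew: two paths of length 3 through the shared grandparent pair: r = 2·(1/2)^3 = 1/4).
Hamilton's rule with n recipients of equal r: n·r·B > C, so B > C/(n·r) = 0.386/(5·0.25) = 0.3088.

0.3088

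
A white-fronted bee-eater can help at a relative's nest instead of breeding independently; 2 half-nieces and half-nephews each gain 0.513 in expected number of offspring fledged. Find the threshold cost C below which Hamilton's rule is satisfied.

r to a half-niece or half-nephew = 0.125 (half-aunt/uncle↔niece/nephew: one path of length 3: r = (1/2)^3 = 1/8).
Hamilton's rule: n·r·B > C, so the trait is favored while C < n·r·B = 2·0.125·0.513 = 0.12825.

0.12825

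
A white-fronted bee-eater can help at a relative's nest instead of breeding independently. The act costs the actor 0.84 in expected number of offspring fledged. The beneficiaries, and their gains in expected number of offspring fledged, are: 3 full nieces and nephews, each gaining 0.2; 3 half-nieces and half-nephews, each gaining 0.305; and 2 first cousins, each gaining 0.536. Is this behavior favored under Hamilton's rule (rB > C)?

Hamilton's rule: the trait is favored when the sum of r·B over every recipient exceeds the actor's cost C.
r to a full niece or nephew = 0.25 (full aunt/uncle↔niece/nephew: two paths of length 3 through the shared grandparent pair: r = 2·(1/2)^3 = 1/4).
r to a half-niece or half-nephew = 1/8 (half-aunt/uncle↔niece/nephew: one path of length 3: r = (1/2)^3 = 1/8).
r to a first cousin = 0.125 (first cousins share one grandparent pair — two paths of length 4: r = 2·(1/2)^4 = 1/8).
Summing one r·B term per recipient: 3·0.25·0.2 + 3·0.125·0.305 + 2·0.125·0.536 = 0.398375.
0.398375 < 0.84: the indirect benefit is less than the cost.

No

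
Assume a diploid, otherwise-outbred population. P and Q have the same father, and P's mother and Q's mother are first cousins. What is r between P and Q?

0.28125

Relatedness sums over independent paths through distinct common ancestors.
P and Q are related in two ways: half-sibs through their shared father (r = 1/4) and second cousins through their mothers (r = 1/32).
r = 1/4 + 1/32 = 0.28125.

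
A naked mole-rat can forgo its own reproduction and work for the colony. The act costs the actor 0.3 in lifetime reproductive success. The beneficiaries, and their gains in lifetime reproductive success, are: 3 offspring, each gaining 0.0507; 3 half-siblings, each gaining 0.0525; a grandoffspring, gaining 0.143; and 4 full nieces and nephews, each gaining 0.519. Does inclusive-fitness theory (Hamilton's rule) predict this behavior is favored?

Hamilton's rule: the trait is favored when the sum of r·B over every recipient exceeds the actor's cost C.
r to an offspring = 1/2 (one parent–offspring link: r = (1/2)^1 = 1/2).
r to a half-sibling = 0.25 (half-sibs share one parent — one path of length 2: r = (1/2)^2 = 1/4).
r to a grandoffspring = 0.25 (two parent–offspring links: r = (1/2)^2 = 1/4).
r to a full niece or nephew = 1/4 (full aunt/uncle↔niece/nephew: two paths of length 3 through the shared grandparent pair: r = 2·(1/2)^3 = 1/4).
Summing one r·B term per recipient: 3·0.5·0.0507 + 3·0.25·0.0525 + 1·0.25·0.143 + 4·0.25·0.519 = 0.670175.
0.670175 > 0.3: the indirect benefit exceeds the cost.

Yes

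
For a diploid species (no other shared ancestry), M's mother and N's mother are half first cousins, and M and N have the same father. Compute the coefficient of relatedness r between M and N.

With two independent routes of shared ancestry, r is the sum of the two contributions.
M and N are related in two ways: half second cousins through their mothers (r = 1/64) and half-sibs through their shared father (r = 1/4).
r = 1/64 + 1/4 = 17/64 = 0.265625.

0.265625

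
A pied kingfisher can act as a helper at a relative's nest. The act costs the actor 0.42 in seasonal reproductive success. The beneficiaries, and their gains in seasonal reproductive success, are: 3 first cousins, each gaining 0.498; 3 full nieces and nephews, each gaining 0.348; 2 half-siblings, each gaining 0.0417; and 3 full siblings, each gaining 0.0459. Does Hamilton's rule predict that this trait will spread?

Yes

Hamilton's rule: the trait is favored when the sum of r·B over every recipient exceeds the actor's cost C.
r to a first cousin = 1/8 (first cousins share one grandparent pair — two paths of length 4: r = 2·(1/2)^4 = 1/8).
r to a full niece or nephew = 0.25 (full aunt/uncle↔niece/nephew: two paths of length 3 through the shared grandparent pair: r = 2·(1/2)^3 = 1/4).
r to a half-sibling = 1/4 (half-sibs share one parent — one path of length 2: r = (1/2)^2 = 1/4).
r to a full sibling = 0.5 (full sibs share both parents — two paths of length 2: r = 2·(1/2)^2 = 1/2).
Summing one r·B term per recipient: 3·0.125·0.498 + 3·0.25·0.348 + 2·0.25·0.0417 + 3·0.5·0.0459 = 0.53745.
0.53745 > 0.42: the indirect benefit exceeds the cost.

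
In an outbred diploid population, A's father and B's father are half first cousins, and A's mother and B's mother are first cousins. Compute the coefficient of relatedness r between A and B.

0.046875

Independent pedigree routes through distinct common ancestors add.
A and B are related in two ways: half second cousins through their fathers (r = 1/64) and second cousins through their mothers (r = 1/32).
r = 1/64 + 1/32 = 3/64 = 0.046875.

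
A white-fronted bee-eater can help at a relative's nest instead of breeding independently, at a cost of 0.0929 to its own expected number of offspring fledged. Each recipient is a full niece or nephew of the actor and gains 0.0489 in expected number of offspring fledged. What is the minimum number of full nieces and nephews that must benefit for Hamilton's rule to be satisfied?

8

r to a full niece or nephew = 1/4 (full aunt/uncle↔niece/nephew: two paths of length 3 through the shared grandparent pair: r = 2·(1/2)^3 = 1/4).
Hamilton's rule: n·r·B > C  ⇒  n > C/(r·B) = 0.0929/(0.25·0.0489) = 7.599.
The smallest integer exceeding 7.599 is 8.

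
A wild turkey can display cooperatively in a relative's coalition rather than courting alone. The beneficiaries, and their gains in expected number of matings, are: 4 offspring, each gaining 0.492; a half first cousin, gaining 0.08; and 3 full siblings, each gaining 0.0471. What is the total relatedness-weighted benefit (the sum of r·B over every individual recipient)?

r to an offspring = 1/2 (one parent–offspring link: r = (1/2)^1 = 1/2).
r to a half first cousin = 0.0625 (half first cousins share one grandparent — one path of length 4: r = (1/2)^4 = 1/16).
r to a full sibling = 0.5 (full sibs share both parents — two paths of length 2: r = 2·(1/2)^2 = 1/2).
Summing one r·B term per recipient: 4·0.5·0.492 + 1·0.0625·0.08 + 3·0.5·0.0471 = 1.05965.

1.05965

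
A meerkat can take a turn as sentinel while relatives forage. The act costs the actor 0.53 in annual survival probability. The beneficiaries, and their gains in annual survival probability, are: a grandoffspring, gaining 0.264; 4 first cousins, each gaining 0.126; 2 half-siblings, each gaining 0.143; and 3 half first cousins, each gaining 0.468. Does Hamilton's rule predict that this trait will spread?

No

Hamilton's rule: the trait is favored when the sum of r·B over every recipient exceeds the actor's cost C.
r to a grandoffspring = 1/4 (two parent–offspring links: r = (1/2)^2 = 1/4).
r to a first cousin = 1/8 (first cousins share one grandparent pair — two paths of length 4: r = 2·(1/2)^4 = 1/8).
r to a half-sibling = 1/4 (half-sibs share one parent — one path of length 2: r = (1/2)^2 = 1/4).
r to a half first cousin = 1/16 (half first cousins share one grandparent — one path of length 4: r = (1/2)^4 = 1/16).
Summing one r·B term per recipient: 1·0.25·0.264 + 4·0.125·0.126 + 2·0.25·0.143 + 3·0.0625·0.468 = 0.28825.
0.28825 < 0.53: the indirect benefit is less than the cost.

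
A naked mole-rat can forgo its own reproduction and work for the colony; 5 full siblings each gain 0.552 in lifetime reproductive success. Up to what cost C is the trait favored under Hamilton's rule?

1.38

r to a full sibling = 1/2 (full sibs share both parents — two paths of length 2: r = 2·(1/2)^2 = 1/2).
Hamilton's rule: n·r·B > C, so the trait is favored while C < n·r·B = 5·0.5·0.552 = 1.38.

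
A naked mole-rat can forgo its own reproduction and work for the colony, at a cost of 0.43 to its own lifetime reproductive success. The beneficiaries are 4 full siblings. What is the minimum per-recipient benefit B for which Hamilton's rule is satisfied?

r to a full sibling = 0.5 (full sibs share both parents — two paths of length 2: r = 2·(1/2)^2 = 1/2).
Hamilton's rule with n recipients of equal r: n·r·B > C, so B > C/(n·r) = 0.43/(4·0.5) = 0.215.

0.215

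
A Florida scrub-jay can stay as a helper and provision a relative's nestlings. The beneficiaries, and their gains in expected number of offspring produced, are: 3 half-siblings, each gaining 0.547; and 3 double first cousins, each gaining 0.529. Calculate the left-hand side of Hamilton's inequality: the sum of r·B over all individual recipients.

r to a half-sibling = 0.25 (half-sibs share one parent — one path of length 2: r = (1/2)^2 = 1/4).
r to a double first cousin = 1/4 (double first cousins share both grandparent pairs — four paths of length 4: r = 4·(1/2)^4 = 1/4).
Summing one r·B term per recipient: 3·0.25·0.547 + 3·0.25·0.529 = 0.807.

0.807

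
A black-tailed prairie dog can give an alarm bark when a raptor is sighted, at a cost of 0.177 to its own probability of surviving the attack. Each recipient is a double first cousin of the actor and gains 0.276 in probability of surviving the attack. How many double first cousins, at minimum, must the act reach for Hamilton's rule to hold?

3

r to a double first cousin = 1/4 (double first cousins share both grandparent pairs — four paths of length 4: r = 4·(1/2)^4 = 1/4).
Hamilton's rule: n·r·B > C  ⇒  n > C/(r·B) = 0.177/(0.25·0.276) = 2.565.
The smallest integer exceeding 2.565 is 3.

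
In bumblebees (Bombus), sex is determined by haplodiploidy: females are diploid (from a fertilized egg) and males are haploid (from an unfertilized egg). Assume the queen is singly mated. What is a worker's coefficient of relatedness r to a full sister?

Haplodiploid full sisters inherit their father's entire haploid genome identically (contributing 1/2) and on average half of their mother's contribution (1/2 · 1/2 = 1/4); r = 1/2 + 1/4 = 3/4.

0.75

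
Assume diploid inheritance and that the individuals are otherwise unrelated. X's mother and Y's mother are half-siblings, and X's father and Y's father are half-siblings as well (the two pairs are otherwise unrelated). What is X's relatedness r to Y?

0.125

Wright's path rule: contributions from independent ancestry routes add.
X and Y are related in two ways: half first cousins through their mothers (r = 1/16) and half first cousins through their fathers (r = 1/16).
r = 1/16 + 1/16 = 0.125.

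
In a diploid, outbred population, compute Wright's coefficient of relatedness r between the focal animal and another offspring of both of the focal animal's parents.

Each parent–offspring link contributes a factor of 1/2, and independent paths through distinct common ancestors add.
Full sibs share both parents — two paths of length 2: r = 2·(1/2)^2 = 1/2.

0.5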